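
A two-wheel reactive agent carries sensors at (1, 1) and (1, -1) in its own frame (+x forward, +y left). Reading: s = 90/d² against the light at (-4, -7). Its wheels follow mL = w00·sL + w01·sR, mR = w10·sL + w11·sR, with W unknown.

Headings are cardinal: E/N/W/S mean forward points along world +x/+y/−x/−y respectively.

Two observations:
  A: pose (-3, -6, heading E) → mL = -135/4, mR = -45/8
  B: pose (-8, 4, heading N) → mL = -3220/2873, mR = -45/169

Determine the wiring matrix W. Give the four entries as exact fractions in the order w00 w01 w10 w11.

-1 -1 -1/2 0

obs A: pose=(-3,-6,E) → sL=45/4, sR=45/2, mL=-135/4, mR=-45/8
obs B: pose=(-8,4,N) → sL=90/169, sR=10/17, mL=-3220/2873, mR=-45/169
sensor matrix S = [[45/4, 45/2], [90/169, 10/17]]; det S = -30825/5746
solve [mL_A; mL_B] = S·[w00; w01] and [mR_A; mR_B] = S·[w10; w11]:
  w00 = -1, w01 = -1, w10 = -1/2, w11 = 0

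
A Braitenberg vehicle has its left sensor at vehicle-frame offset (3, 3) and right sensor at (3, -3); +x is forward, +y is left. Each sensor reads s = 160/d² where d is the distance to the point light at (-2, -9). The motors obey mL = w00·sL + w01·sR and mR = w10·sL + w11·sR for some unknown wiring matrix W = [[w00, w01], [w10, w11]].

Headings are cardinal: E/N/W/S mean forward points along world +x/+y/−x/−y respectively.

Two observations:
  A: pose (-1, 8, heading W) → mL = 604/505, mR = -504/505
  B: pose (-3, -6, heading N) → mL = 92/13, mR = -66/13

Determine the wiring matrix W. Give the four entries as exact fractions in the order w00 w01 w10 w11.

1 1 -1 -1/2

obs A: pose=(-1,8,W) → sL=4/5, sR=40/101, mL=604/505, mR=-504/505
obs B: pose=(-3,-6,N) → sL=40/13, sR=4, mL=92/13, mR=-66/13
sensor matrix S = [[4/5, 40/101], [40/13, 4]]; det S = 13008/6565
solve [mL_A; mL_B] = S·[w00; w01] and [mR_A; mR_B] = S·[w10; w11]:
  w00 = 1, w01 = 1, w10 = -1, w11 = -1/2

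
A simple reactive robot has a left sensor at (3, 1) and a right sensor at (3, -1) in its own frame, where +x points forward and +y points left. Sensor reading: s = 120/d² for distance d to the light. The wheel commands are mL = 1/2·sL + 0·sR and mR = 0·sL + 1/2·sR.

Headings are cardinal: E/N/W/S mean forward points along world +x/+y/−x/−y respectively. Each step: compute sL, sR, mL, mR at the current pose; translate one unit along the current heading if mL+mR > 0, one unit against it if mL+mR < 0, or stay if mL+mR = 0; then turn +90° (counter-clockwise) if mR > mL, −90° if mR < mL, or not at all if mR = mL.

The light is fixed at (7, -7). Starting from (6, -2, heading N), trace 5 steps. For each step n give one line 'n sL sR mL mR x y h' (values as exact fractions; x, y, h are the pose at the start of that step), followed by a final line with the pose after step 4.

0 30/17 15/8 15/17 15/16 6 -2 N
1 120/41 24/13 60/41 12/13 6 -1 W
2 4/3 60/41 2/3 30/41 5 -1 N
3 120/61 120/89 60/61 60/89 5 0 W
4 30/29 15/13 15/29 15/26 4 0 N
final 4 1 W

n=0: pose=(6,-2,N); sL=30/17, sR=15/8; mL=15/17, mR=15/16; mL+mR=495/272 → advance +1; mR−mL=15/272 → turn +1·90°
n=1: pose=(6,-1,W); sL=120/41, sR=24/13; mL=60/41, mR=12/13; mL+mR=1272/533 → advance +1; mR−mL=-288/533 → turn -1·90°
n=2: pose=(5,-1,N); sL=4/3, sR=60/41; mL=2/3, mR=30/41; mL+mR=172/123 → advance +1; mR−mL=8/123 → turn +1·90°
n=3: pose=(5,0,W); sL=120/61, sR=120/89; mL=60/61, mR=60/89; mL+mR=9000/5429 → advance +1; mR−mL=-1680/5429 → turn -1·90°
n=4: pose=(4,0,N); sL=30/29, sR=15/13; mL=15/29, mR=15/26; mL+mR=825/754 → advance +1; mR−mL=45/754 → turn +1·90°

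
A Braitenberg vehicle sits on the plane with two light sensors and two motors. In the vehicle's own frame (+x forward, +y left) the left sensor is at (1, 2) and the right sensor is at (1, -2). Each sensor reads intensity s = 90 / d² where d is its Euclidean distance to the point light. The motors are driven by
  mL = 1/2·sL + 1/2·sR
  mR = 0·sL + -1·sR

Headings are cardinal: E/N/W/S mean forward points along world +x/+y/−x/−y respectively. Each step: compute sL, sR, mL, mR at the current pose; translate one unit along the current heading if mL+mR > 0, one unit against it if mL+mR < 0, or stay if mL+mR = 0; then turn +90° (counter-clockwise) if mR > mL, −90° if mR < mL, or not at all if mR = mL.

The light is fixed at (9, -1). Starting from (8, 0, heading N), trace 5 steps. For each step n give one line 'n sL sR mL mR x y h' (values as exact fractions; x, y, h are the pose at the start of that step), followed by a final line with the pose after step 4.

0 90/13 18 162/13 -18 8 0 N
1 45/2 45/2 45/2 -45/2 8 -1 E
2 45 9 27 -9 8 -1 S
3 90/13 18 162/13 -18 8 -2 W
4 45/2 45/2 45/2 -45/2 9 -2 N
final 9 -2 E

n=0: pose=(8,0,N); sL=90/13, sR=18; mL=162/13, mR=-18; mL+mR=-72/13 → advance -1; mR−mL=-396/13 → turn -1·90°
n=1: pose=(8,-1,E); sL=45/2, sR=45/2; mL=45/2, mR=-45/2; mL+mR=0 → advance +0; mR−mL=-45 → turn -1·90°
n=2: pose=(8,-1,S); sL=45, sR=9; mL=27, mR=-9; mL+mR=18 → advance +1; mR−mL=-36 → turn -1·90°
n=3: pose=(8,-2,W); sL=90/13, sR=18; mL=162/13, mR=-18; mL+mR=-72/13 → advance -1; mR−mL=-396/13 → turn -1·90°
n=4: pose=(9,-2,N); sL=45/2, sR=45/2; mL=45/2, mR=-45/2; mL+mR=0 → advance +0; mR−mL=-45 → turn -1·90°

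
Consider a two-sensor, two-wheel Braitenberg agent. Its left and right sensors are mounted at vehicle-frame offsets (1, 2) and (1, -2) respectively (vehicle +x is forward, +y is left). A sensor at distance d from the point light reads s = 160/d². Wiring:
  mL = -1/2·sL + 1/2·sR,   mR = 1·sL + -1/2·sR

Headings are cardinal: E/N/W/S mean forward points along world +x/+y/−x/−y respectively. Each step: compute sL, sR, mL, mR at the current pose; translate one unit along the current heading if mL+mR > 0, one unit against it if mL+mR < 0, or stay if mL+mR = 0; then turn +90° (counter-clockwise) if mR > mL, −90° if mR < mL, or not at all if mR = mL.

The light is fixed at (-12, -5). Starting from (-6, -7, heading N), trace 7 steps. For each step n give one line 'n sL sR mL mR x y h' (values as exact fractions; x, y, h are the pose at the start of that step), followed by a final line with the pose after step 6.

n=0: pose=(-6,-7,N); sL=160/17, sR=32/13; mL=-768/221, mR=1808/221; mL+mR=80/17 → advance +1; mR−mL=2576/221 → turn +1·90°
n=1: pose=(-6,-6,W); sL=80/17, sR=80/13; mL=160/221, mR=360/221; mL+mR=40/17 → advance +1; mR−mL=200/221 → turn +1·90°
n=2: pose=(-7,-6,S); sL=160/53, sR=160/13; mL=3200/689, mR=-2160/689; mL+mR=80/53 → advance +1; mR−mL=-5360/689 → turn -1·90°
n=3: pose=(-7,-7,W); sL=5, sR=10; mL=5/2, mR=0; mL+mR=5/2 → advance +1; mR−mL=-5/2 → turn -1·90°
n=4: pose=(-8,-7,N); sL=32, sR=160/37; mL=-512/37, mR=1104/37; mL+mR=16 → advance +1; mR−mL=1616/37 → turn +1·90°
n=5: pose=(-8,-6,W); sL=80/9, sR=16; mL=32/9, mR=8/9; mL+mR=40/9 → advance +1; mR−mL=-8/3 → turn -1·90°
n=6: pose=(-9,-6,N); sL=160, sR=32/5; mL=-384/5, mR=784/5; mL+mR=80 → advance +1; mR−mL=1168/5 → turn +1·90°

0 160/17 32/13 -768/221 1808/221 -6 -7 N
1 80/17 80/13 160/221 360/221 -6 -6 W
2 160/53 160/13 3200/689 -2160/689 -7 -6 S
3 5 10 5/2 0 -7 -7 W
4 32 160/37 -512/37 1104/37 -8 -7 N
5 80/9 16 32/9 8/9 -8 -6 W
6 160 32/5 -384/5 784/5 -9 -6 N
final -9 -5 W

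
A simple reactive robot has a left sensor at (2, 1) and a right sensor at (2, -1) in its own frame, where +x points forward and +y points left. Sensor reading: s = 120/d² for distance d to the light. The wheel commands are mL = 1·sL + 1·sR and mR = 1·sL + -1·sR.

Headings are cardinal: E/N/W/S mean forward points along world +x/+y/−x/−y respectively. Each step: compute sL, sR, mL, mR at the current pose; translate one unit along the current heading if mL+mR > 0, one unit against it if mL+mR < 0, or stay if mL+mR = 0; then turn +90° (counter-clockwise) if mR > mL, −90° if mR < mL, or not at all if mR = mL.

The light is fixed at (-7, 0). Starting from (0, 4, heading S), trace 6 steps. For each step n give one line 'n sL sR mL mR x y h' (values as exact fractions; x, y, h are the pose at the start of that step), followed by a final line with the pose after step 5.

0 30/17 3 81/17 -21/17 0 4 S
1 120/29 120/41 8400/1189 1440/1189 0 3 W
2 12/5 60/37 744/185 144/185 -1 3 N
3 120/89 120/73 19440/6497 -1920/6497 -1 4 E
4 30/17 3 81/17 -21/17 0 4 S
5 120/29 120/41 8400/1189 1440/1189 0 3 W
final -1 3 N

n=0: pose=(0,4,S); sL=30/17, sR=3; mL=81/17, mR=-21/17; mL+mR=60/17 → advance +1; mR−mL=-6 → turn -1·90°
n=1: pose=(0,3,W); sL=120/29, sR=120/41; mL=8400/1189, mR=1440/1189; mL+mR=240/29 → advance +1; mR−mL=-240/41 → turn -1·90°
n=2: pose=(-1,3,N); sL=12/5, sR=60/37; mL=744/185, mR=144/185; mL+mR=24/5 → advance +1; mR−mL=-120/37 → turn -1·90°
n=3: pose=(-1,4,E); sL=120/89, sR=120/73; mL=19440/6497, mR=-1920/6497; mL+mR=240/89 → advance +1; mR−mL=-240/73 → turn -1·90°
n=4: pose=(0,4,S); sL=30/17, sR=3; mL=81/17, mR=-21/17; mL+mR=60/17 → advance +1; mR−mL=-6 → turn -1·90°
n=5: pose=(0,3,W); sL=120/29, sR=120/41; mL=8400/1189, mR=1440/1189; mL+mR=240/29 → advance +1; mR−mL=-240/41 → turn -1·90°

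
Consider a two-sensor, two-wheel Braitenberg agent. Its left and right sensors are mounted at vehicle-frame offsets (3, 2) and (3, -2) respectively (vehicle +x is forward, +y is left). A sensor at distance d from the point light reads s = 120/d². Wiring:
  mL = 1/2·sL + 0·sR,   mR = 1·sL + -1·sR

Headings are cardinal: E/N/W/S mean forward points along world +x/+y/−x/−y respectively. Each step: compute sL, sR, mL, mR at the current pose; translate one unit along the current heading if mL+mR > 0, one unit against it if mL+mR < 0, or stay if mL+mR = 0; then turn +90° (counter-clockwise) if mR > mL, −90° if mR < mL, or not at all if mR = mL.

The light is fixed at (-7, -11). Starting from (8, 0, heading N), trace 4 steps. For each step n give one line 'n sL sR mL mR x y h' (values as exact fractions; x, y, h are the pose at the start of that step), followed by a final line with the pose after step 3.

0 24/73 24/97 12/73 576/7081 8 0 N
1 3/13 15/53 3/26 -36/689 8 1 E
2 8/27 120/277 4/27 -1024/7479 9 1 S
3 12/25 60/169 6/25 528/4225 9 0 W
final 8 0 N

n=0: pose=(8,0,N); sL=24/73, sR=24/97; mL=12/73, mR=576/7081; mL+mR=1740/7081 → advance +1; mR−mL=-588/7081 → turn -1·90°
n=1: pose=(8,1,E); sL=3/13, sR=15/53; mL=3/26, mR=-36/689; mL+mR=87/1378 → advance +1; mR−mL=-231/1378 → turn -1·90°
n=2: pose=(9,1,S); sL=8/27, sR=120/277; mL=4/27, mR=-1024/7479; mL+mR=28/2493 → advance +1; mR−mL=-2132/7479 → turn -1·90°
n=3: pose=(9,0,W); sL=12/25, sR=60/169; mL=6/25, mR=528/4225; mL+mR=1542/4225 → advance +1; mR−mL=-486/4225 → turn -1·90°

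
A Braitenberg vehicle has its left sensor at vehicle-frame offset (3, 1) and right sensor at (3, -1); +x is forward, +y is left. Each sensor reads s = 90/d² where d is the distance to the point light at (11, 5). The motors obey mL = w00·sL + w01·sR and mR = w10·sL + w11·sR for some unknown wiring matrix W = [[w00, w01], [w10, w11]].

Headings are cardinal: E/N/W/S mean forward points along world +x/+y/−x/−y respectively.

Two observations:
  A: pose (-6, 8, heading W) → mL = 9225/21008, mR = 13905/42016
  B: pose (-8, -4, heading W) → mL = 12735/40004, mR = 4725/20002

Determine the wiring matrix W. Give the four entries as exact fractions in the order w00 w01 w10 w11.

obs A: pose=(-6,8,W) → sL=45/202, sR=45/208, mL=9225/21008, mR=13905/42016
obs B: pose=(-8,-4,W) → sL=45/292, sR=45/274, mL=12735/40004, mR=4725/20002
sensor matrix S = [[45/202, 45/208], [45/292, 45/274]]; det S = 2727675/840404032
solve [mL_A; mL_B] = S·[w00; w01] and [mR_A; mR_B] = S·[w10; w11]:
  w00 = 1, w01 = 1, w10 = 1, w11 = 1/2

1 1 1 1/2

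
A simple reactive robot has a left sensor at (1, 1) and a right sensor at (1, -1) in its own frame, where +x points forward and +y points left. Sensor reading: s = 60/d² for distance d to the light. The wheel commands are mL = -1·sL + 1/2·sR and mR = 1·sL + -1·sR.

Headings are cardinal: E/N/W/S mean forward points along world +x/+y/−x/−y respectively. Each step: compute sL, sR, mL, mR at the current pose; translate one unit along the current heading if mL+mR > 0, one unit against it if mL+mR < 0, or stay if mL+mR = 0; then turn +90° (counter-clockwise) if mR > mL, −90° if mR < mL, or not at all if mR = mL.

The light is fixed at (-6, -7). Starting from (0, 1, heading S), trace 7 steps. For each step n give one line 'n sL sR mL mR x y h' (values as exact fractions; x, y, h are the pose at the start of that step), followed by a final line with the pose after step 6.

n=0: pose=(0,1,S); sL=30/49, sR=30/37; mL=-375/1813, mR=-360/1813; mL+mR=-15/37 → advance -1; mR−mL=15/1813 → turn +1·90°
n=1: pose=(0,2,E); sL=60/149, sR=60/113; mL=-2310/16837, mR=-2160/16837; mL+mR=-30/113 → advance -1; mR−mL=150/16837 → turn +1·90°
n=2: pose=(-1,2,N); sL=15/29, sR=15/34; mL=-585/1972, mR=75/986; mL+mR=-15/68 → advance -1; mR−mL=735/1972 → turn +1·90°
n=3: pose=(-1,1,W); sL=12/13, sR=60/97; mL=-774/1261, mR=384/1261; mL+mR=-30/97 → advance -1; mR−mL=1158/1261 → turn +1·90°
n=4: pose=(0,1,S); sL=30/49, sR=30/37; mL=-375/1813, mR=-360/1813; mL+mR=-15/37 → advance -1; mR−mL=15/1813 → turn +1·90°
n=5: pose=(0,2,E); sL=60/149, sR=60/113; mL=-2310/16837, mR=-2160/16837; mL+mR=-30/113 → advance -1; mR−mL=150/16837 → turn +1·90°
n=6: pose=(-1,2,N); sL=15/29, sR=15/34; mL=-585/1972, mR=75/986; mL+mR=-15/68 → advance -1; mR−mL=735/1972 → turn +1·90°

0 30/49 30/37 -375/1813 -360/1813 0 1 S
1 60/149 60/113 -2310/16837 -2160/16837 0 2 E
2 15/29 15/34 -585/1972 75/986 -1 2 N
3 12/13 60/97 -774/1261 384/1261 -1 1 W
4 30/49 30/37 -375/1813 -360/1813 0 1 S
5 60/149 60/113 -2310/16837 -2160/16837 0 2 E
6 15/29 15/34 -585/1972 75/986 -1 2 N
final -1 1 W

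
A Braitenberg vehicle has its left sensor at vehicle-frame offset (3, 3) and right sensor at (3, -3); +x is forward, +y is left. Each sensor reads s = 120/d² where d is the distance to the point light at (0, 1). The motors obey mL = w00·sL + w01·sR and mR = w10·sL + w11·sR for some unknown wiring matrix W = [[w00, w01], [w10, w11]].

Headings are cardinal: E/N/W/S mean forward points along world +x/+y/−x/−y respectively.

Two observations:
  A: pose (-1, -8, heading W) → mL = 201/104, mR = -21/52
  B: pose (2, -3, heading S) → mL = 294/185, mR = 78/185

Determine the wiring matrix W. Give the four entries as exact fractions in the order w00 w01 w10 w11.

-1/2 1 1 -1/2

obs A: pose=(-1,-8,W) → sL=3/4, sR=30/13, mL=201/104, mR=-21/52
obs B: pose=(2,-3,S) → sL=60/37, sR=12/5, mL=294/185, mR=78/185
sensor matrix S = [[3/4, 30/13], [60/37, 12/5]]; det S = -4671/2405
solve [mL_A; mL_B] = S·[w00; w01] and [mR_A; mR_B] = S·[w10; w11]:
  w00 = -1/2, w01 = 1, w10 = 1, w11 = -1/2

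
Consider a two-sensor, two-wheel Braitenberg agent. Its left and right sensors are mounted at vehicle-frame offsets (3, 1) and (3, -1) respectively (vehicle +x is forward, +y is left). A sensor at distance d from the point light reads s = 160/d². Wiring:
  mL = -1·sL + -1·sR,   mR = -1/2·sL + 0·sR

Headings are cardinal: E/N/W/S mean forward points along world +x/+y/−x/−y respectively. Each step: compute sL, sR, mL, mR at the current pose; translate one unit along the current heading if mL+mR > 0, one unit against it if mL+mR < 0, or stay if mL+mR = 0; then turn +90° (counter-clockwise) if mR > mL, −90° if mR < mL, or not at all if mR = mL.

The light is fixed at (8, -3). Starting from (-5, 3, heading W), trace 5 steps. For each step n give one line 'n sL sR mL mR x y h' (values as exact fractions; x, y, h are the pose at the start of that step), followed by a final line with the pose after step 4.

0 160/281 32/61 -18752/17141 -80/281 -5 3 W
1 16/13 80/89 -2464/1157 -8/13 -4 3 S
2 32/29 160/117 -8384/3393 -16/29 -4 4 E
3 20/37 40/61 -2700/2257 -10/37 -5 4 N
4 160/281 32/61 -18752/17141 -80/281 -5 3 W
final -4 3 S

n=0: pose=(-5,3,W); sL=160/281, sR=32/61; mL=-18752/17141, mR=-80/281; mL+mR=-23632/17141 → advance -1; mR−mL=13872/17141 → turn +1·90°
n=1: pose=(-4,3,S); sL=16/13, sR=80/89; mL=-2464/1157, mR=-8/13; mL+mR=-3176/1157 → advance -1; mR−mL=1752/1157 → turn +1·90°
n=2: pose=(-4,4,E); sL=32/29, sR=160/117; mL=-8384/3393, mR=-16/29; mL+mR=-10256/3393 → advance -1; mR−mL=6512/3393 → turn +1·90°
n=3: pose=(-5,4,N); sL=20/37, sR=40/61; mL=-2700/2257, mR=-10/37; mL+mR=-3310/2257 → advance -1; mR−mL=2090/2257 → turn +1·90°
n=4: pose=(-5,3,W); sL=160/281, sR=32/61; mL=-18752/17141, mR=-80/281; mL+mR=-23632/17141 → advance -1; mR−mL=13872/17141 → turn +1·90°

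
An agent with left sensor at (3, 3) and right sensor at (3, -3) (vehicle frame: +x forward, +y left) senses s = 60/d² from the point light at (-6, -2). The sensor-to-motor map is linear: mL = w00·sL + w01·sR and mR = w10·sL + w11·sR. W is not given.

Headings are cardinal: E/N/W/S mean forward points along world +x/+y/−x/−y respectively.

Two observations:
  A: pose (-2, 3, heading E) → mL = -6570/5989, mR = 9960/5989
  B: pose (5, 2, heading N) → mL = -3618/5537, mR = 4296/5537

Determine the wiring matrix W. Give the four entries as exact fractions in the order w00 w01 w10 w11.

-1 -1/2 1 1

obs A: pose=(-2,3,E) → sL=60/113, sR=60/53, mL=-6570/5989, mR=9960/5989
obs B: pose=(5,2,N) → sL=60/113, sR=12/49, mL=-3618/5537, mR=4296/5537
sensor matrix S = [[60/113, 60/53], [60/113, 12/49]]; det S = -138240/293461
solve [mL_A; mL_B] = S·[w00; w01] and [mR_A; mR_B] = S·[w10; w11]:
  w00 = -1, w01 = -1/2, w10 = 1, w11 = 1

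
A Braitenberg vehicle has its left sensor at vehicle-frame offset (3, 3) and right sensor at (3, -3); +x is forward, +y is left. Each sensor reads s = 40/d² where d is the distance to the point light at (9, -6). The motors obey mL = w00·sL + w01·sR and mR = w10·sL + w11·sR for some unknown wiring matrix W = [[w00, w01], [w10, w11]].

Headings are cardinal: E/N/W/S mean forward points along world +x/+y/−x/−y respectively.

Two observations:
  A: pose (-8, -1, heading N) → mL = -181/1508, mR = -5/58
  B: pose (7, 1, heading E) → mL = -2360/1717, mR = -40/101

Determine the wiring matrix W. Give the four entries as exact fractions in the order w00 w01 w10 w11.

-1/2 -1/2 -1 0

obs A: pose=(-8,-1,N) → sL=5/58, sR=2/13, mL=-181/1508, mR=-5/58
obs B: pose=(7,1,E) → sL=40/101, sR=40/17, mL=-2360/1717, mR=-40/101
sensor matrix S = [[5/58, 2/13], [40/101, 40/17]]; det S = 91860/647309
solve [mL_A; mL_B] = S·[w00; w01] and [mR_A; mR_B] = S·[w10; w11]:
  w00 = -1/2, w01 = -1/2, w10 = -1, w11 = 0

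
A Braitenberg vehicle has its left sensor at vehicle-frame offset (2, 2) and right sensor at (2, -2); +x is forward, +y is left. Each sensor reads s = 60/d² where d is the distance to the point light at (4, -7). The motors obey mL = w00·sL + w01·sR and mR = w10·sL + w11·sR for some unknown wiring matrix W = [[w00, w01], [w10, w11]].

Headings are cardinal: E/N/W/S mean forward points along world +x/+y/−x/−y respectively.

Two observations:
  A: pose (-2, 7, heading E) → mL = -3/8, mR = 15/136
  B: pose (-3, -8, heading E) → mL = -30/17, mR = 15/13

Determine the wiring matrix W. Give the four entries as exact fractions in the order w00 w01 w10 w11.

0 -1 1/2 0

obs A: pose=(-2,7,E) → sL=15/68, sR=3/8, mL=-3/8, mR=15/136
obs B: pose=(-3,-8,E) → sL=30/13, sR=30/17, mL=-30/17, mR=15/13
sensor matrix S = [[15/68, 3/8], [30/13, 30/17]]; det S = -7155/15028
solve [mL_A; mL_B] = S·[w00; w01] and [mR_A; mR_B] = S·[w10; w11]:
  w00 = 0, w01 = -1, w10 = 1/2, w11 = 0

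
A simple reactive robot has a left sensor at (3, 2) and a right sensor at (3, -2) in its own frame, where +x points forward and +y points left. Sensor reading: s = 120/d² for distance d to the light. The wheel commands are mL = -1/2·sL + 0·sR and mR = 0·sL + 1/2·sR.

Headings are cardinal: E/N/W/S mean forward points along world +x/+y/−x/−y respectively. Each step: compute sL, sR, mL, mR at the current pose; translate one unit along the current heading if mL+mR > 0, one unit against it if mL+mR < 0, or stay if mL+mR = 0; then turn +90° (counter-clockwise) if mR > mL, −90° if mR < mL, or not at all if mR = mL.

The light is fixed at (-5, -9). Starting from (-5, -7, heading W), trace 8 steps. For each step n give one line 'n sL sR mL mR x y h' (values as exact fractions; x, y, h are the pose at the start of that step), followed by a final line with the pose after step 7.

n=0: pose=(-5,-7,W); sL=40/3, sR=24/5; mL=-20/3, mR=12/5; mL+mR=-64/15 → advance -1; mR−mL=136/15 → turn +1·90°
n=1: pose=(-4,-7,S); sL=12, sR=60; mL=-6, mR=30; mL+mR=24 → advance +1; mR−mL=36 → turn +1·90°
n=2: pose=(-4,-8,E); sL=24/5, sR=120/17; mL=-12/5, mR=60/17; mL+mR=96/85 → advance +1; mR−mL=504/85 → turn +1·90°
n=3: pose=(-3,-8,N); sL=15/2, sR=15/4; mL=-15/4, mR=15/8; mL+mR=-15/8 → advance -1; mR−mL=45/8 → turn +1·90°
n=4: pose=(-3,-9,W); sL=24, sR=24; mL=-12, mR=12; mL+mR=0 → advance +0; mR−mL=24 → turn +1·90°
n=5: pose=(-3,-9,S); sL=24/5, sR=40/3; mL=-12/5, mR=20/3; mL+mR=64/15 → advance +1; mR−mL=136/15 → turn +1·90°
n=6: pose=(-3,-10,E); sL=60/13, sR=60/17; mL=-30/13, mR=30/17; mL+mR=-120/221 → advance -1; mR−mL=900/221 → turn +1·90°
n=7: pose=(-4,-10,N); sL=24, sR=120/13; mL=-12, mR=60/13; mL+mR=-96/13 → advance -1; mR−mL=216/13 → turn +1·90°

0 40/3 24/5 -20/3 12/5 -5 -7 W
1 12 60 -6 30 -4 -7 S
2 24/5 120/17 -12/5 60/17 -4 -8 E
3 15/2 15/4 -15/4 15/8 -3 -8 N
4 24 24 -12 12 -3 -9 W
5 24/5 40/3 -12/5 20/3 -3 -9 S
6 60/13 60/17 -30/13 30/17 -3 -10 E
7 24 120/13 -12 60/13 -4 -10 N
final -4 -11 W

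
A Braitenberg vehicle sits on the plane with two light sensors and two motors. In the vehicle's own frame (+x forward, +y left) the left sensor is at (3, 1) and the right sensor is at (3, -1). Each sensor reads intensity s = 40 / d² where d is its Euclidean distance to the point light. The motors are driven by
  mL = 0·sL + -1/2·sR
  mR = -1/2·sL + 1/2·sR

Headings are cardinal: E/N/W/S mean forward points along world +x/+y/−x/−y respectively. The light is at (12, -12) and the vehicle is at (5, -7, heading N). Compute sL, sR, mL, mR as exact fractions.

5/16 2/5 -1/5 7/160

left sensor world pos  = (4, -4); dL² = 128
right sensor world pos = (6, -4); dR² = 100
sL = 40/128 = 5/16
sR = 40/100 = 2/5
mL = 0·sL + -1/2·sR = -1/5
mR = -1/2·sL + 1/2·sR = 7/160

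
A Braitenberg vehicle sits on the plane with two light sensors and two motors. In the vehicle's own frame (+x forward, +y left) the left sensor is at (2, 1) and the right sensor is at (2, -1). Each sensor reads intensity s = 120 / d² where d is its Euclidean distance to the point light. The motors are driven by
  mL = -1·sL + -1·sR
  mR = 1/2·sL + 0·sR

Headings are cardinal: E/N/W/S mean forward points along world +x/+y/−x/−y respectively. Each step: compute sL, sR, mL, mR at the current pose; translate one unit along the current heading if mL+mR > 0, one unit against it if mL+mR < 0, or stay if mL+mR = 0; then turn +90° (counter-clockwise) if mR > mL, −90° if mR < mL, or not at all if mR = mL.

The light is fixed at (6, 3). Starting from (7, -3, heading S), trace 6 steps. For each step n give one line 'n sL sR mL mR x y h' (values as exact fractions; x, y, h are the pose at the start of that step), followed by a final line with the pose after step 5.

0 30/17 15/8 -495/136 15/17 7 -3 S
1 24/5 8/3 -112/15 12/5 7 -2 E
2 12 12 -24 6 6 -2 N
3 120/53 120/29 -9840/1537 60/53 6 -3 W
4 30/17 15/8 -495/136 15/17 7 -3 S
5 24/5 8/3 -112/15 12/5 7 -2 E
final 6 -2 N

n=0: pose=(7,-3,S); sL=30/17, sR=15/8; mL=-495/136, mR=15/17; mL+mR=-375/136 → advance -1; mR−mL=615/136 → turn +1·90°
n=1: pose=(7,-2,E); sL=24/5, sR=8/3; mL=-112/15, mR=12/5; mL+mR=-76/15 → advance -1; mR−mL=148/15 → turn +1·90°
n=2: pose=(6,-2,N); sL=12, sR=12; mL=-24, mR=6; mL+mR=-18 → advance -1; mR−mL=30 → turn +1·90°
n=3: pose=(6,-3,W); sL=120/53, sR=120/29; mL=-9840/1537, mR=60/53; mL+mR=-8100/1537 → advance -1; mR−mL=11580/1537 → turn +1·90°
n=4: pose=(7,-3,S); sL=30/17, sR=15/8; mL=-495/136, mR=15/17; mL+mR=-375/136 → advance -1; mR−mL=615/136 → turn +1·90°
n=5: pose=(7,-2,E); sL=24/5, sR=8/3; mL=-112/15, mR=12/5; mL+mR=-76/15 → advance -1; mR−mL=148/15 → turn +1·90°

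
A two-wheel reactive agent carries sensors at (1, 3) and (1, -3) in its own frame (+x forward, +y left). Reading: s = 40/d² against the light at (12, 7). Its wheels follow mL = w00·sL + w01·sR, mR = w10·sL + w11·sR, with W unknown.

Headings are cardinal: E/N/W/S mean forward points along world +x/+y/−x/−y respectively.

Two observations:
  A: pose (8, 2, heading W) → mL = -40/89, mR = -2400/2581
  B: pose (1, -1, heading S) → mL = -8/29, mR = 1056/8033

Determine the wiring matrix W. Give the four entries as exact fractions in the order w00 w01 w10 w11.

obs A: pose=(8,2,W) → sL=40/89, sR=40/29, mL=-40/89, mR=-2400/2581
obs B: pose=(1,-1,S) → sL=8/29, sR=40/277, mL=-8/29, mR=1056/8033
sensor matrix S = [[40/89, 40/29], [8/29, 40/277]]; det S = -6543360/20733173
solve [mL_A; mL_B] = S·[w00; w01] and [mR_A; mR_B] = S·[w10; w11]:
  w00 = -1, w01 = 0, w10 = 1, w11 = -1

-1 0 1 -1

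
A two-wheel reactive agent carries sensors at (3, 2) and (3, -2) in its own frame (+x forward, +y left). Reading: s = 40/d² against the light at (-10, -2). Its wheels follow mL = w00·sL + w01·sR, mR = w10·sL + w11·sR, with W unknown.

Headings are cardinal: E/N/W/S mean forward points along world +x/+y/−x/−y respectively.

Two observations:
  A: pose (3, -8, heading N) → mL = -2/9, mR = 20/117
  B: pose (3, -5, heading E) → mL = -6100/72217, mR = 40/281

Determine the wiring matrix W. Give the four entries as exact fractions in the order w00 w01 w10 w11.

obs A: pose=(3,-8,N) → sL=4/13, sR=20/117, mL=-2/9, mR=20/117
obs B: pose=(3,-5,E) → sL=40/257, sR=40/281, mL=-6100/72217, mR=40/281
sensor matrix S = [[4/13, 20/117], [40/257, 40/281]]; det S = 145280/8449389
solve [mL_A; mL_B] = S·[w00; w01] and [mR_A; mR_B] = S·[w10; w11]:
  w00 = -1, w01 = 1/2, w10 = 0, w11 = 1

-1 1/2 0 1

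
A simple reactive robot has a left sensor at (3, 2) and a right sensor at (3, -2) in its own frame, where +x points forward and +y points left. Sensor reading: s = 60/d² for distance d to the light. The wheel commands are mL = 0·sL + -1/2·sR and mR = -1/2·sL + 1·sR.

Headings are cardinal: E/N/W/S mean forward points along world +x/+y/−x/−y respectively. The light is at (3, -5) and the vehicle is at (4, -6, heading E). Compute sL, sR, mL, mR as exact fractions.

60/17 12/5 -6/5 54/85

left sensor world pos  = (7, -4); dL² = 17
right sensor world pos = (7, -8); dR² = 25
sL = 60/17 = 60/17
sR = 60/25 = 12/5
mL = 0·sL + -1/2·sR = -6/5
mR = -1/2·sL + 1·sR = 54/85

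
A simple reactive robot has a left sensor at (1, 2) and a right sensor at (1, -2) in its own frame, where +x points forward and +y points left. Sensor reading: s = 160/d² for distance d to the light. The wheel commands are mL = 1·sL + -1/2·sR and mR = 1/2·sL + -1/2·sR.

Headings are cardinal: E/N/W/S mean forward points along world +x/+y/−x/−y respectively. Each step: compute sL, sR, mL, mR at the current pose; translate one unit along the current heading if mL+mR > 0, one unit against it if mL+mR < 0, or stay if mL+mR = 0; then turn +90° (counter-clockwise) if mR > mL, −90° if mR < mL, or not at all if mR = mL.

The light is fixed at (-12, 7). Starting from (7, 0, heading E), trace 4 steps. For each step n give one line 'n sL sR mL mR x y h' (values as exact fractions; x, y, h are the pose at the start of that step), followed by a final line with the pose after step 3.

0 32/85 160/481 8592/40885 896/40885 7 0 E
1 40/137 40/97 1140/13289 -800/13289 8 0 S
2 160/461 160/397 26640/183017 -5120/183017 8 -1 W
3 80/169 16/49 2568/8281 608/8281 7 -1 N
final 7 0 E

n=0: pose=(7,0,E); sL=32/85, sR=160/481; mL=8592/40885, mR=896/40885; mL+mR=9488/40885 → advance +1; mR−mL=-16/85 → turn -1·90°
n=1: pose=(8,0,S); sL=40/137, sR=40/97; mL=1140/13289, mR=-800/13289; mL+mR=340/13289 → advance +1; mR−mL=-20/137 → turn -1·90°
n=2: pose=(8,-1,W); sL=160/461, sR=160/397; mL=26640/183017, mR=-5120/183017; mL+mR=21520/183017 → advance +1; mR−mL=-80/461 → turn -1·90°
n=3: pose=(7,-1,N); sL=80/169, sR=16/49; mL=2568/8281, mR=608/8281; mL+mR=3176/8281 → advance +1; mR−mL=-40/169 → turn -1·90°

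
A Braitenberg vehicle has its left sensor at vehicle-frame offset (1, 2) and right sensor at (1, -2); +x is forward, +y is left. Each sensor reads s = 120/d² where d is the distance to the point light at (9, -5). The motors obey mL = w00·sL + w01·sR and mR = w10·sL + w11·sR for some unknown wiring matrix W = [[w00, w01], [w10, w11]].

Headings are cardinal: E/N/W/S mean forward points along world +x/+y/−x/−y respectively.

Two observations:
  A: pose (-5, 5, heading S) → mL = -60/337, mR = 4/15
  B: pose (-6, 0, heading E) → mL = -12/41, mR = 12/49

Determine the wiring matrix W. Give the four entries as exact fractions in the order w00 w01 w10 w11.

0 -1/2 1/2 0

obs A: pose=(-5,5,S) → sL=8/15, sR=120/337, mL=-60/337, mR=4/15
obs B: pose=(-6,0,E) → sL=24/49, sR=24/41, mL=-12/41, mR=12/49
sensor matrix S = [[8/15, 120/337], [24/49, 24/41]]; det S = 466432/3385165
solve [mL_A; mL_B] = S·[w00; w01] and [mR_A; mR_B] = S·[w10; w11]:
  w00 = 0, w01 = -1/2, w10 = 1/2, w11 = 0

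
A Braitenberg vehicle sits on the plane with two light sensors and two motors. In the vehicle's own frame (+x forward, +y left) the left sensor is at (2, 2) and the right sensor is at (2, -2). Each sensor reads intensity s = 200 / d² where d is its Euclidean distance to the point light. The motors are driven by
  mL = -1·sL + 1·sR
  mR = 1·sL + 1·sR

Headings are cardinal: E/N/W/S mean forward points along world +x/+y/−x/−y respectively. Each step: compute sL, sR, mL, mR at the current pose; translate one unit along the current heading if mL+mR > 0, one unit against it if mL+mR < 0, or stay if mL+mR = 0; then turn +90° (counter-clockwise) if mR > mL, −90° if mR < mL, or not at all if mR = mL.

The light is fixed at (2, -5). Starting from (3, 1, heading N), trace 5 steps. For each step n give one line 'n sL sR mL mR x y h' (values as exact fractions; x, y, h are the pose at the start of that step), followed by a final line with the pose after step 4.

0 40/13 200/73 -320/949 5520/949 3 1 N
1 100/13 100/41 -2800/533 5400/533 3 2 W
2 200/29 200/29 0 400/29 2 2 S
3 50/17 10 120/17 220/17 2 1 E
4 40/13 200/73 -320/949 5520/949 3 1 N
final 3 2 W

n=0: pose=(3,1,N); sL=40/13, sR=200/73; mL=-320/949, mR=5520/949; mL+mR=400/73 → advance +1; mR−mL=80/13 → turn +1·90°
n=1: pose=(3,2,W); sL=100/13, sR=100/41; mL=-2800/533, mR=5400/533; mL+mR=200/41 → advance +1; mR−mL=200/13 → turn +1·90°
n=2: pose=(2,2,S); sL=200/29, sR=200/29; mL=0, mR=400/29; mL+mR=400/29 → advance +1; mR−mL=400/29 → turn +1·90°
n=3: pose=(2,1,E); sL=50/17, sR=10; mL=120/17, mR=220/17; mL+mR=20 → advance +1; mR−mL=100/17 → turn +1·90°
n=4: pose=(3,1,N); sL=40/13, sR=200/73; mL=-320/949, mR=5520/949; mL+mR=400/73 → advance +1; mR−mL=80/13 → turn +1·90°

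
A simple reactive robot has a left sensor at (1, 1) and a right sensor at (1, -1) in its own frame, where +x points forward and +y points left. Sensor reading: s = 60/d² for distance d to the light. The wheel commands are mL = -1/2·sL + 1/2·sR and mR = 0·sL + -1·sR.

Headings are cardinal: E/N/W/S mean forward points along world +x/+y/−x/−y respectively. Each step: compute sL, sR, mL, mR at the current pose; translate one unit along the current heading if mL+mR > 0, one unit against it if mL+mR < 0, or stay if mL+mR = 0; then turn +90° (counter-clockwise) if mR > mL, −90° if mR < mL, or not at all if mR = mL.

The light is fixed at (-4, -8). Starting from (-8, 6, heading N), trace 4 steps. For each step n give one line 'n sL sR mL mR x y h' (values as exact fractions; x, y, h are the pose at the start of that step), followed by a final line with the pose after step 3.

0 6/25 10/39 8/975 -10/39 -8 6 N
1 12/41 20/51 104/2091 -20/51 -8 5 E
2 3/8 1/3 -1/48 -1/3 -9 5 S
3 12/41 20/87 -112/3567 -20/87 -9 6 W
final -8 6 N

n=0: pose=(-8,6,N); sL=6/25, sR=10/39; mL=8/975, mR=-10/39; mL+mR=-242/975 → advance -1; mR−mL=-86/325 → turn -1·90°
n=1: pose=(-8,5,E); sL=12/41, sR=20/51; mL=104/2091, mR=-20/51; mL+mR=-716/2091 → advance -1; mR−mL=-308/697 → turn -1·90°
n=2: pose=(-9,5,S); sL=3/8, sR=1/3; mL=-1/48, mR=-1/3; mL+mR=-17/48 → advance -1; mR−mL=-5/16 → turn -1·90°
n=3: pose=(-9,6,W); sL=12/41, sR=20/87; mL=-112/3567, mR=-20/87; mL+mR=-932/3567 → advance -1; mR−mL=-236/1189 → turn -1·90°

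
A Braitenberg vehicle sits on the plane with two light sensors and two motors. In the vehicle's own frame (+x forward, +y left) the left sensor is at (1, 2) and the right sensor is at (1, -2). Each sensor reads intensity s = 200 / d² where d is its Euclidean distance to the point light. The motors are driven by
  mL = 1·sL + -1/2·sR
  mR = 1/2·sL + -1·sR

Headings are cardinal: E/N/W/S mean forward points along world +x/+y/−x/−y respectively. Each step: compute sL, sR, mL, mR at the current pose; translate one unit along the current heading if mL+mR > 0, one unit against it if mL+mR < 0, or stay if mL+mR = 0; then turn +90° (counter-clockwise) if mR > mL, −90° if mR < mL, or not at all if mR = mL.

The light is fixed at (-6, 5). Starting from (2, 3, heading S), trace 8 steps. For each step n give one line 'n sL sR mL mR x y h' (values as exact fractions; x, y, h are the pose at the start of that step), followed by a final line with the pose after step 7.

0 200/109 40/9 -380/981 -3460/981 2 3 S
1 100/29 4 42/29 -66/29 2 4 W
2 200/49 200/121 19300/5929 2300/5929 3 4 N
3 25/13 25/13 25/26 -25/26 3 5 E
4 100/61 4 -22/61 -194/61 3 5 S
5 40/13 200/73 1620/949 -1140/949 3 6 W
6 5 25/13 105/26 15/26 2 6 N
7 200/97 200/81 6500/7857 -11300/7857 2 7 E
final 1 7 S

n=0: pose=(2,3,S); sL=200/109, sR=40/9; mL=-380/981, mR=-3460/981; mL+mR=-1280/327 → advance -1; mR−mL=-3080/981 → turn -1·90°
n=1: pose=(2,4,W); sL=100/29, sR=4; mL=42/29, mR=-66/29; mL+mR=-24/29 → advance -1; mR−mL=-108/29 → turn -1·90°
n=2: pose=(3,4,N); sL=200/49, sR=200/121; mL=19300/5929, mR=2300/5929; mL+mR=21600/5929 → advance +1; mR−mL=-17000/5929 → turn -1·90°
n=3: pose=(3,5,E); sL=25/13, sR=25/13; mL=25/26, mR=-25/26; mL+mR=0 → advance +0; mR−mL=-25/13 → turn -1·90°
n=4: pose=(3,5,S); sL=100/61, sR=4; mL=-22/61, mR=-194/61; mL+mR=-216/61 → advance -1; mR−mL=-172/61 → turn -1·90°
n=5: pose=(3,6,W); sL=40/13, sR=200/73; mL=1620/949, mR=-1140/949; mL+mR=480/949 → advance +1; mR−mL=-2760/949 → turn -1·90°
n=6: pose=(2,6,N); sL=5, sR=25/13; mL=105/26, mR=15/26; mL+mR=60/13 → advance +1; mR−mL=-45/13 → turn -1·90°
n=7: pose=(2,7,E); sL=200/97, sR=200/81; mL=6500/7857, mR=-11300/7857; mL+mR=-1600/2619 → advance -1; mR−mL=-17800/7857 → turn -1·90°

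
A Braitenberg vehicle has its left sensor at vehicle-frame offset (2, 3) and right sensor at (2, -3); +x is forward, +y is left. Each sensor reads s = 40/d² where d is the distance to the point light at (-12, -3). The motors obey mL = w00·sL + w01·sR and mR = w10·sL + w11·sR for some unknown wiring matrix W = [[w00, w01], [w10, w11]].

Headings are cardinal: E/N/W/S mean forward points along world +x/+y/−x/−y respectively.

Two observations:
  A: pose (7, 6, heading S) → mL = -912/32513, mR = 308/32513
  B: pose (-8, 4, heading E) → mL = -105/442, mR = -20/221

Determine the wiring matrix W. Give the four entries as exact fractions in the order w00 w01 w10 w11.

obs A: pose=(7,6,S) → sL=40/533, sR=8/61, mL=-912/32513, mR=308/32513
obs B: pose=(-8,4,E) → sL=5/17, sR=10/13, mL=-105/442, mR=-20/221
sensor matrix S = [[40/533, 8/61], [5/17, 10/13]]; det S = 137640/7185373
solve [mL_A; mL_B] = S·[w00; w01] and [mR_A; mR_B] = S·[w10; w11]:
  w00 = 1/2, w01 = -1/2, w10 = 1, w11 = -1/2

1/2 -1/2 1 -1/2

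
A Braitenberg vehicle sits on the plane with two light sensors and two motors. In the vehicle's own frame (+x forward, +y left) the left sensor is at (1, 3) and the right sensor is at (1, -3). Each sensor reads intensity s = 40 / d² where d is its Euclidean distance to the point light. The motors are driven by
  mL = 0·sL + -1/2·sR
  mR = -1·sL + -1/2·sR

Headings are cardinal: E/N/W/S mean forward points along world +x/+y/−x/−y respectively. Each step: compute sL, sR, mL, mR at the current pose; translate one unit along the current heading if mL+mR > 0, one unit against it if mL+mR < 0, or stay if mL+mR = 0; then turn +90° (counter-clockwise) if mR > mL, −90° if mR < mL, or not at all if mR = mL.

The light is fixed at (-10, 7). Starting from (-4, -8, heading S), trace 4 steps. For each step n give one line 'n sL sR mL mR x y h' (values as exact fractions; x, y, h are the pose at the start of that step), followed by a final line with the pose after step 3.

n=0: pose=(-4,-8,S); sL=40/337, sR=8/53; mL=-4/53, mR=-3468/17861; mL+mR=-4816/17861 → advance -1; mR−mL=-40/337 → turn -1·90°
n=1: pose=(-4,-7,W); sL=20/157, sR=20/73; mL=-10/73, mR=-3030/11461; mL+mR=-4600/11461 → advance -1; mR−mL=-20/157 → turn -1·90°
n=2: pose=(-3,-7,N); sL=8/37, sR=40/269; mL=-20/269, mR=-2892/9953; mL+mR=-3632/9953 → advance -1; mR−mL=-8/37 → turn -1·90°
n=3: pose=(-3,-8,E); sL=5/26, sR=10/97; mL=-5/97, mR=-615/2522; mL+mR=-745/2522 → advance -1; mR−mL=-5/26 → turn -1·90°

0 40/337 8/53 -4/53 -3468/17861 -4 -8 S
1 20/157 20/73 -10/73 -3030/11461 -4 -7 W
2 8/37 40/269 -20/269 -2892/9953 -3 -7 N
3 5/26 10/97 -5/97 -615/2522 -3 -8 E
final -4 -8 S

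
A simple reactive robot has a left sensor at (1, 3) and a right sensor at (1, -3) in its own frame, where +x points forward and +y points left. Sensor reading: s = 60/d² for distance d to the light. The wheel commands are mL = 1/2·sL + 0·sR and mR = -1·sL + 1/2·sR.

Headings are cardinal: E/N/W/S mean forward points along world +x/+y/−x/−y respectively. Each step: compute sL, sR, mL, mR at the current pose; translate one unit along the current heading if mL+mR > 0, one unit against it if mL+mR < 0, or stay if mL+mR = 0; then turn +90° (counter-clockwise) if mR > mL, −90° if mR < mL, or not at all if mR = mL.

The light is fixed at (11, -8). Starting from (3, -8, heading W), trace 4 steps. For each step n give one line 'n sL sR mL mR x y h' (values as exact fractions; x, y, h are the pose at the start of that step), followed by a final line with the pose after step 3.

n=0: pose=(3,-8,W); sL=2/3, sR=2/3; mL=1/3, mR=-1/3; mL+mR=0 → advance +0; mR−mL=-2/3 → turn -1·90°
n=1: pose=(3,-8,N); sL=30/61, sR=30/13; mL=15/61, mR=525/793; mL+mR=720/793 → advance +1; mR−mL=330/793 → turn +1·90°
n=2: pose=(3,-7,W); sL=12/17, sR=60/97; mL=6/17, mR=-654/1649; mL+mR=-72/1649 → advance -1; mR−mL=-1236/1649 → turn -1·90°
n=3: pose=(4,-7,N); sL=15/26, sR=3; mL=15/52, mR=12/13; mL+mR=63/52 → advance +1; mR−mL=33/52 → turn +1·90°

0 2/3 2/3 1/3 -1/3 3 -8 W
1 30/61 30/13 15/61 525/793 3 -8 N
2 12/17 60/97 6/17 -654/1649 3 -7 W
3 15/26 3 15/52 12/13 4 -7 N
final 4 -6 W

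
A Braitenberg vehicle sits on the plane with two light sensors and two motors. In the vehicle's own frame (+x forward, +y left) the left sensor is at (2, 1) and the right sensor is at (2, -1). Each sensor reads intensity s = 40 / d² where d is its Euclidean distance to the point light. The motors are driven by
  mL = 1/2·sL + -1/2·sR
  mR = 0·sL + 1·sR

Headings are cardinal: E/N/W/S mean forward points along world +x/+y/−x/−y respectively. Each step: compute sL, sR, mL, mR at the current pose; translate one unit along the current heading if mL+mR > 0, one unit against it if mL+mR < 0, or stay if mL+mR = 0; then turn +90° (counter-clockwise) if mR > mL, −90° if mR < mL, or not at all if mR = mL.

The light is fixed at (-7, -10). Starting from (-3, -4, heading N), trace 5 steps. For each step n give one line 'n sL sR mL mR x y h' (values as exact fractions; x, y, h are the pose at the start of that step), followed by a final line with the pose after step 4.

0 40/73 40/89 320/6497 40/89 -3 -4 N
1 1 10/17 7/34 10/17 -3 -3 W
2 40/41 40/29 -240/1189 40/29 -4 -3 S
3 20/37 4/5 -24/185 4/5 -4 -4 E
4 40/73 40/89 320/6497 40/89 -3 -4 N
final -3 -3 W

n=0: pose=(-3,-4,N); sL=40/73, sR=40/89; mL=320/6497, mR=40/89; mL+mR=3240/6497 → advance +1; mR−mL=2600/6497 → turn +1·90°
n=1: pose=(-3,-3,W); sL=1, sR=10/17; mL=7/34, mR=10/17; mL+mR=27/34 → advance +1; mR−mL=13/34 → turn +1·90°
n=2: pose=(-4,-3,S); sL=40/41, sR=40/29; mL=-240/1189, mR=40/29; mL+mR=1400/1189 → advance +1; mR−mL=1880/1189 → turn +1·90°
n=3: pose=(-4,-4,E); sL=20/37, sR=4/5; mL=-24/185, mR=4/5; mL+mR=124/185 → advance +1; mR−mL=172/185 → turn +1·90°
n=4: pose=(-3,-4,N); sL=40/73, sR=40/89; mL=320/6497, mR=40/89; mL+mR=3240/6497 → advance +1; mR−mL=2600/6497 → turn +1·90°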